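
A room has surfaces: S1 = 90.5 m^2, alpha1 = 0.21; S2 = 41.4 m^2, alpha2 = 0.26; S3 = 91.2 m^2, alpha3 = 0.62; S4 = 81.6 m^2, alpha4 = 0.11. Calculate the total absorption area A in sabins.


Given surfaces:
  Surface 1: 90.5 * 0.21 = 19.005
  Surface 2: 41.4 * 0.26 = 10.764
  Surface 3: 91.2 * 0.62 = 56.544
  Surface 4: 81.6 * 0.11 = 8.976
Formula: A = sum(Si * alpha_i)
A = 19.005 + 10.764 + 56.544 + 8.976
A = 95.29

95.29 sabins


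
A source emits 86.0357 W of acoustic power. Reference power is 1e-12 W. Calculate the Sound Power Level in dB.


Given values:
  W = 86.0357 W
  W_ref = 1e-12 W
Formula: SWL = 10 * log10(W / W_ref)
Compute ratio: W / W_ref = 86035700000000
Compute log10: log10(86035700000000) = 13.934679
Multiply: SWL = 10 * 13.934679 = 139.35

139.35 dB


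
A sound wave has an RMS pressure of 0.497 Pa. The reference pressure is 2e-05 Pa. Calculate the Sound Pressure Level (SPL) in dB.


Given values:
  p = 0.497 Pa
  p_ref = 2e-05 Pa
Formula: SPL = 20 * log10(p / p_ref)
Compute ratio: p / p_ref = 0.497 / 2e-05 = 24850
Compute log10: log10(24850) = 4.395326
Multiply: SPL = 20 * 4.395326 = 87.91

87.91 dB


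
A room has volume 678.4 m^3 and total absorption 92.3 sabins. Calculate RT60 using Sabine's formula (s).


Given values:
  V = 678.4 m^3
  A = 92.3 sabins
Formula: RT60 = 0.161 * V / A
Numerator: 0.161 * 678.4 = 109.2224
RT60 = 109.2224 / 92.3 = 1.183

1.183 s


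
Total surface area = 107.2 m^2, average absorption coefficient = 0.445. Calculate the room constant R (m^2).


Given values:
  S = 107.2 m^2, alpha = 0.445
Formula: R = S * alpha / (1 - alpha)
Numerator: 107.2 * 0.445 = 47.704
Denominator: 1 - 0.445 = 0.555
R = 47.704 / 0.555 = 85.95

85.95 m^2


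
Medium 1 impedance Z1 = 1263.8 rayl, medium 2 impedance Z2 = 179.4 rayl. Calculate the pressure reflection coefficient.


Given values:
  Z1 = 1263.8 rayl, Z2 = 179.4 rayl
Formula: R = (Z2 - Z1) / (Z2 + Z1)
Numerator: Z2 - Z1 = 179.4 - 1263.8 = -1084.4
Denominator: Z2 + Z1 = 179.4 + 1263.8 = 1443.2
R = -1084.4 / 1443.2 = -0.7514

-0.7514


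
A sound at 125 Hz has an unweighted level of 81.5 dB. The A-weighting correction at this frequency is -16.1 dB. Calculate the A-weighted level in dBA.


Given values:
  SPL = 81.5 dB
  A-weighting at 125 Hz = -16.1 dB
Formula: L_A = SPL + A_weight
L_A = 81.5 + (-16.1)
L_A = 65.4

65.4 dBA


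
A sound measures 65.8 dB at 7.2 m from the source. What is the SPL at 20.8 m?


Given values:
  SPL1 = 65.8 dB, r1 = 7.2 m, r2 = 20.8 m
Formula: SPL2 = SPL1 - 20 * log10(r2 / r1)
Compute ratio: r2 / r1 = 20.8 / 7.2 = 2.8889
Compute log10: log10(2.8889) = 0.460733
Compute drop: 20 * 0.460733 = 9.2147
SPL2 = 65.8 - 9.2147 = 56.59

56.59 dB


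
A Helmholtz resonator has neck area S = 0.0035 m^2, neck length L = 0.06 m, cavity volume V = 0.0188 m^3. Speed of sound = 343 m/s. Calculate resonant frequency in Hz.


Given values:
  S = 0.0035 m^2, L = 0.06 m, V = 0.0188 m^3, c = 343 m/s
Formula: f = (c / (2*pi)) * sqrt(S / (V * L))
Compute V * L = 0.0188 * 0.06 = 0.001128
Compute S / (V * L) = 0.0035 / 0.001128 = 3.1028
Compute sqrt(3.1028) = 1.761477
Compute c / (2*pi) = 343 / 6.283185 = 54.590148
f = 54.590148 * 1.761477 = 96.16

96.16 Hz


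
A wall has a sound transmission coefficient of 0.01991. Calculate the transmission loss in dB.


Given values:
  tau = 0.01991
Formula: TL = 10 * log10(1 / tau)
Compute 1 / tau = 1 / 0.01991 = 50.226
Compute log10(50.226) = 1.700929
TL = 10 * 1.700929 = 17.01

17.01 dB


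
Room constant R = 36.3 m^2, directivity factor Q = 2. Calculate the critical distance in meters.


Given values:
  R = 36.3 m^2, Q = 2
Formula: d_c = 0.141 * sqrt(Q * R)
Compute Q * R = 2 * 36.3 = 72.6
Compute sqrt(72.6) = 8.5206
d_c = 0.141 * 8.5206 = 1.201

1.201 m


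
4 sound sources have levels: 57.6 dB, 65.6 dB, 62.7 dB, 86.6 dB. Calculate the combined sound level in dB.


Formula: L_total = 10 * log10( sum(10^(Li/10)) )
  Source 1: 10^(57.6/10) = 575439.9373
  Source 2: 10^(65.6/10) = 3630780.5477
  Source 3: 10^(62.7/10) = 1862087.1367
  Source 4: 10^(86.6/10) = 457088189.6149
Sum of linear values = 463156497.2366
L_total = 10 * log10(463156497.2366) = 86.66

86.66 dB


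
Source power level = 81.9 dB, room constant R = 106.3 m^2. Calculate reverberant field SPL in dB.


Given values:
  Lw = 81.9 dB, R = 106.3 m^2
Formula: SPL = Lw + 10 * log10(4 / R)
Compute 4 / R = 4 / 106.3 = 0.037629
Compute 10 * log10(0.037629) = -14.2448
SPL = 81.9 + (-14.2448) = 67.66

67.66 dB


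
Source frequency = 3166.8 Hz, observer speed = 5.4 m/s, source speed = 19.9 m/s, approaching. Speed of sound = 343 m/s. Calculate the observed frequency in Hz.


Given values:
  f_s = 3166.8 Hz, v_o = 5.4 m/s, v_s = 19.9 m/s
  Direction: approaching
Formula: f_o = f_s * (c + v_o) / (c - v_s)
Numerator: c + v_o = 343 + 5.4 = 348.4
Denominator: c - v_s = 343 - 19.9 = 323.1
f_o = 3166.8 * 348.4 / 323.1 = 3414.77

3414.77 Hz


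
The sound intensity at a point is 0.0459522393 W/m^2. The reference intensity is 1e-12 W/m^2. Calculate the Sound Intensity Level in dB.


Given values:
  I = 0.0459522393 W/m^2
  I_ref = 1e-12 W/m^2
Formula: SIL = 10 * log10(I / I_ref)
Compute ratio: I / I_ref = 45952239300
Compute log10: log10(45952239300) = 10.662307
Multiply: SIL = 10 * 10.662307 = 106.62

106.62 dB


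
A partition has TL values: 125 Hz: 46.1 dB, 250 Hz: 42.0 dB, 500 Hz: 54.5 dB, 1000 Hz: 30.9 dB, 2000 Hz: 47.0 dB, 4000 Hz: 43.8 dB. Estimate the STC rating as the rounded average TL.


Given TL values at each frequency:
  125 Hz: 46.1 dB
  250 Hz: 42.0 dB
  500 Hz: 54.5 dB
  1000 Hz: 30.9 dB
  2000 Hz: 47.0 dB
  4000 Hz: 43.8 dB
Formula: STC ~ round(average of TL values)
Sum = 46.1 + 42.0 + 54.5 + 30.9 + 47.0 + 43.8 = 264.3
Average = 264.3 / 6 = 44.05
Rounded: 44

44


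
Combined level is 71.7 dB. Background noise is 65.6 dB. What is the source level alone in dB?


Given values:
  L_total = 71.7 dB, L_bg = 65.6 dB
Formula: L_source = 10 * log10(10^(L_total/10) - 10^(L_bg/10))
Convert to linear:
  10^(71.7/10) = 14791083.8817
  10^(65.6/10) = 3630780.5477
Difference: 14791083.8817 - 3630780.5477 = 11160303.334
L_source = 10 * log10(11160303.334) = 70.48

70.48 dB


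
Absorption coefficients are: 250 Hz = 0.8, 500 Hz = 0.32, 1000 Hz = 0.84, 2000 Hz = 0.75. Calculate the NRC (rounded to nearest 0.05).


Given values:
  a_250 = 0.8, a_500 = 0.32
  a_1000 = 0.84, a_2000 = 0.75
Formula: NRC = (a250 + a500 + a1000 + a2000) / 4
Sum = 0.8 + 0.32 + 0.84 + 0.75 = 2.71
NRC = 2.71 / 4 = 0.6775
Rounded to nearest 0.05: 0.7

0.7


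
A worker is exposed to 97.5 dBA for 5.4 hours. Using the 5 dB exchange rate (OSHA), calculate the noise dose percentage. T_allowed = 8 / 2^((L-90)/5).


Given values:
  L = 97.5 dBA, T = 5.4 hours
Formula: T_allowed = 8 / 2^((L - 90) / 5)
Compute exponent: (97.5 - 90) / 5 = 1.5
Compute 2^(1.5) = 2.828427
T_allowed = 8 / 2.828427 = 2.828427 hours
Dose = (T / T_allowed) * 100
Dose = (5.4 / 2.828427) * 100 = 190.92

190.92 %


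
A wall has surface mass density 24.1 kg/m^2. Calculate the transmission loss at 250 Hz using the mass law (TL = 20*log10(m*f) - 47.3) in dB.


Given values:
  m = 24.1 kg/m^2, f = 250 Hz
Formula: TL = 20 * log10(m * f) - 47.3
Compute m * f = 24.1 * 250 = 6025.0
Compute log10(6025.0) = 3.779957
Compute 20 * 3.779957 = 75.5991
TL = 75.5991 - 47.3 = 28.3

28.3 dB


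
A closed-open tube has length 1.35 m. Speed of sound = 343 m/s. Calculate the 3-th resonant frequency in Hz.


Given values:
  Tube type: closed-open, L = 1.35 m, c = 343 m/s, n = 3
Formula: f_n = (2n - 1) * c / (4 * L)
Compute 2n - 1 = 2*3 - 1 = 5
Compute 4 * L = 4 * 1.35 = 5.4
f = 5 * 343 / 5.4
f = 317.59

317.59 Hz


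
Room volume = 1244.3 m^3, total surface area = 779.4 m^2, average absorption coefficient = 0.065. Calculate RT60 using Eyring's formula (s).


Given values:
  V = 1244.3 m^3, S = 779.4 m^2, alpha = 0.065
Formula: RT60 = 0.161 * V / (-S * ln(1 - alpha))
Compute ln(1 - 0.065) = ln(0.935) = -0.067209
Denominator: -779.4 * -0.067209 = 52.3827
Numerator: 0.161 * 1244.3 = 200.3323
RT60 = 200.3323 / 52.3827 = 3.824

3.824 s


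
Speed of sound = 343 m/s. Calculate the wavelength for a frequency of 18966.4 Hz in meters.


Given values:
  c = 343 m/s, f = 18966.4 Hz
Formula: lambda = c / f
lambda = 343 / 18966.4
lambda = 0.0181

0.0181 m


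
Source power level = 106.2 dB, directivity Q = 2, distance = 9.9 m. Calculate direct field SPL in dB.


Given values:
  Lw = 106.2 dB, Q = 2, r = 9.9 m
Formula: SPL = Lw + 10 * log10(Q / (4 * pi * r^2))
Compute 4 * pi * r^2 = 4 * pi * 9.9^2 = 1231.63
Compute Q / denom = 2 / 1231.63 = 0.00162386
Compute 10 * log10(0.00162386) = -27.8945
SPL = 106.2 + (-27.8945) = 78.31

78.31 dB


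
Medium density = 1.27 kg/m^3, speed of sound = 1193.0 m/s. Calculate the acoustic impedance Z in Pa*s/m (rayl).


Given values:
  rho = 1.27 kg/m^3
  c = 1193.0 m/s
Formula: Z = rho * c
Z = 1.27 * 1193.0
Z = 1515.11

1515.11 rayl


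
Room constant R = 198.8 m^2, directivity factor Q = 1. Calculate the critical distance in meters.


Given values:
  R = 198.8 m^2, Q = 1
Formula: d_c = 0.141 * sqrt(Q * R)
Compute Q * R = 1 * 198.8 = 198.8
Compute sqrt(198.8) = 14.0996
d_c = 0.141 * 14.0996 = 1.988

1.988 m


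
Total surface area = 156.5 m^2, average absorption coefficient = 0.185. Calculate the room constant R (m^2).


Given values:
  S = 156.5 m^2, alpha = 0.185
Formula: R = S * alpha / (1 - alpha)
Numerator: 156.5 * 0.185 = 28.9525
Denominator: 1 - 0.185 = 0.815
R = 28.9525 / 0.815 = 35.52

35.52 m^2


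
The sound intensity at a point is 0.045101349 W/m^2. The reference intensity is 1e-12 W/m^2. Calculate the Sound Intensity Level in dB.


Given values:
  I = 0.045101349 W/m^2
  I_ref = 1e-12 W/m^2
Formula: SIL = 10 * log10(I / I_ref)
Compute ratio: I / I_ref = 45101349000
Compute log10: log10(45101349000) = 10.65419
Multiply: SIL = 10 * 10.65419 = 106.54

106.54 dB


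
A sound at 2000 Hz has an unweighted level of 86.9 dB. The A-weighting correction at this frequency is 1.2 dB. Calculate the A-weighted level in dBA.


Given values:
  SPL = 86.9 dB
  A-weighting at 2000 Hz = 1.2 dB
Formula: L_A = SPL + A_weight
L_A = 86.9 + (1.2)
L_A = 88.1

88.1 dBA


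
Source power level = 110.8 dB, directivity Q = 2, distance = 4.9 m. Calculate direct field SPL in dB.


Given values:
  Lw = 110.8 dB, Q = 2, r = 4.9 m
Formula: SPL = Lw + 10 * log10(Q / (4 * pi * r^2))
Compute 4 * pi * r^2 = 4 * pi * 4.9^2 = 301.7186
Compute Q / denom = 2 / 301.7186 = 0.00662869
Compute 10 * log10(0.00662869) = -21.7857
SPL = 110.8 + (-21.7857) = 89.01

89.01 dB


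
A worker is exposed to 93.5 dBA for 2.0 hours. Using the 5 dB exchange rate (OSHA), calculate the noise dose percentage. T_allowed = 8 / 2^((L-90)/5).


Given values:
  L = 93.5 dBA, T = 2.0 hours
Formula: T_allowed = 8 / 2^((L - 90) / 5)
Compute exponent: (93.5 - 90) / 5 = 0.7
Compute 2^(0.7) = 1.624505
T_allowed = 8 / 1.624505 = 4.924577 hours
Dose = (T / T_allowed) * 100
Dose = (2.0 / 4.924577) * 100 = 40.61

40.61 %


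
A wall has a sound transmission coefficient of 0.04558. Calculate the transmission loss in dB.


Given values:
  tau = 0.04558
Formula: TL = 10 * log10(1 / tau)
Compute 1 / tau = 1 / 0.04558 = 21.9394
Compute log10(21.9394) = 1.341225
TL = 10 * 1.341225 = 13.41

13.41 dB


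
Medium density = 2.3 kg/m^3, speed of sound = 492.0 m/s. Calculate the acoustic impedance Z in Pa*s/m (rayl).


Given values:
  rho = 2.3 kg/m^3
  c = 492.0 m/s
Formula: Z = rho * c
Z = 2.3 * 492.0
Z = 1131.6

1131.6 rayl


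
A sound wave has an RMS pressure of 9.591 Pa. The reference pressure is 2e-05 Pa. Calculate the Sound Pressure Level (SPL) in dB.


Given values:
  p = 9.591 Pa
  p_ref = 2e-05 Pa
Formula: SPL = 20 * log10(p / p_ref)
Compute ratio: p / p_ref = 9.591 / 2e-05 = 479550
Compute log10: log10(479550) = 5.680834
Multiply: SPL = 20 * 5.680834 = 113.62

113.62 dB


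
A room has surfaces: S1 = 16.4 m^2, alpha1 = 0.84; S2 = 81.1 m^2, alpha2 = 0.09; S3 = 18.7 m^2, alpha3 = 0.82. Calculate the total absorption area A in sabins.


Given surfaces:
  Surface 1: 16.4 * 0.84 = 13.776
  Surface 2: 81.1 * 0.09 = 7.299
  Surface 3: 18.7 * 0.82 = 15.334
Formula: A = sum(Si * alpha_i)
A = 13.776 + 7.299 + 15.334
A = 36.41

36.41 sabins


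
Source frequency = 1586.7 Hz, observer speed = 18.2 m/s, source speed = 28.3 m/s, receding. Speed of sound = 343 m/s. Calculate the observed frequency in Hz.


Given values:
  f_s = 1586.7 Hz, v_o = 18.2 m/s, v_s = 28.3 m/s
  Direction: receding
Formula: f_o = f_s * (c - v_o) / (c + v_s)
Numerator: c - v_o = 343 - 18.2 = 324.8
Denominator: c + v_s = 343 + 28.3 = 371.3
f_o = 1586.7 * 324.8 / 371.3 = 1387.99

1387.99 Hz


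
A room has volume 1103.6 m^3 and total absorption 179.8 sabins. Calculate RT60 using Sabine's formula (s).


Given values:
  V = 1103.6 m^3
  A = 179.8 sabins
Formula: RT60 = 0.161 * V / A
Numerator: 0.161 * 1103.6 = 177.6796
RT60 = 177.6796 / 179.8 = 0.988

0.988 s


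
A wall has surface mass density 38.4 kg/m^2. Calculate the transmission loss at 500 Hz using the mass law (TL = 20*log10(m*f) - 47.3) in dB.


Given values:
  m = 38.4 kg/m^2, f = 500 Hz
Formula: TL = 20 * log10(m * f) - 47.3
Compute m * f = 38.4 * 500 = 19200.0
Compute log10(19200.0) = 4.283301
Compute 20 * 4.283301 = 85.666
TL = 85.666 - 47.3 = 38.37

38.37 dB


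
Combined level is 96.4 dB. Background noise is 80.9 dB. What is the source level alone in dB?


Given values:
  L_total = 96.4 dB, L_bg = 80.9 dB
Formula: L_source = 10 * log10(10^(L_total/10) - 10^(L_bg/10))
Convert to linear:
  10^(96.4/10) = 4365158322.4017
  10^(80.9/10) = 123026877.0812
Difference: 4365158322.4017 - 123026877.0812 = 4242131445.3205
L_source = 10 * log10(4242131445.3205) = 96.28

96.28 dB


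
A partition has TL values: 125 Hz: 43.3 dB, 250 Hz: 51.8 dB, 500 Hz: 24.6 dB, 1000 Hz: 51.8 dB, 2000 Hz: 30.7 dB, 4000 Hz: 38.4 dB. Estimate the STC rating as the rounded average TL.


Given TL values at each frequency:
  125 Hz: 43.3 dB
  250 Hz: 51.8 dB
  500 Hz: 24.6 dB
  1000 Hz: 51.8 dB
  2000 Hz: 30.7 dB
  4000 Hz: 38.4 dB
Formula: STC ~ round(average of TL values)
Sum = 43.3 + 51.8 + 24.6 + 51.8 + 30.7 + 38.4 = 240.6
Average = 240.6 / 6 = 40.1
Rounded: 40

40


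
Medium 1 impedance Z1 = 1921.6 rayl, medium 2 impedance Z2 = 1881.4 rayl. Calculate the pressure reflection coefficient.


Given values:
  Z1 = 1921.6 rayl, Z2 = 1881.4 rayl
Formula: R = (Z2 - Z1) / (Z2 + Z1)
Numerator: Z2 - Z1 = 1881.4 - 1921.6 = -40.2
Denominator: Z2 + Z1 = 1881.4 + 1921.6 = 3803.0
R = -40.2 / 3803.0 = -0.0106

-0.0106


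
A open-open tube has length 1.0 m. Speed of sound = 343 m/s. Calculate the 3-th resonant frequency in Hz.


Given values:
  Tube type: open-open, L = 1.0 m, c = 343 m/s, n = 3
Formula: f_n = n * c / (2 * L)
Compute 2 * L = 2 * 1.0 = 2.0
f = 3 * 343 / 2.0
f = 514.5

514.5 Hz


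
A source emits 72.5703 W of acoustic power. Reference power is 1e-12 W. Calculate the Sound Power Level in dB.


Given values:
  W = 72.5703 W
  W_ref = 1e-12 W
Formula: SWL = 10 * log10(W / W_ref)
Compute ratio: W / W_ref = 72570300000000
Compute log10: log10(72570300000000) = 13.860759
Multiply: SWL = 10 * 13.860759 = 138.61

138.61 dB


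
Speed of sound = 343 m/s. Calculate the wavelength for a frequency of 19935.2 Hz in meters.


Given values:
  c = 343 m/s, f = 19935.2 Hz
Formula: lambda = c / f
lambda = 343 / 19935.2
lambda = 0.0172

0.0172 m


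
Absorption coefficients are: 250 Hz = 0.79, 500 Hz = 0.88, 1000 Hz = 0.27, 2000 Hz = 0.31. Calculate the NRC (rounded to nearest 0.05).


Given values:
  a_250 = 0.79, a_500 = 0.88
  a_1000 = 0.27, a_2000 = 0.31
Formula: NRC = (a250 + a500 + a1000 + a2000) / 4
Sum = 0.79 + 0.88 + 0.27 + 0.31 = 2.25
NRC = 2.25 / 4 = 0.5625
Rounded to nearest 0.05: 0.55

0.55


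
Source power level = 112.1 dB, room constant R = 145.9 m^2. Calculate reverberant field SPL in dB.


Given values:
  Lw = 112.1 dB, R = 145.9 m^2
Formula: SPL = Lw + 10 * log10(4 / R)
Compute 4 / R = 4 / 145.9 = 0.027416
Compute 10 * log10(0.027416) = -15.62
SPL = 112.1 + (-15.62) = 96.48

96.48 dB


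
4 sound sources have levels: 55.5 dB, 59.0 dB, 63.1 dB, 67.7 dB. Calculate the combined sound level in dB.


Formula: L_total = 10 * log10( sum(10^(Li/10)) )
  Source 1: 10^(55.5/10) = 354813.3892
  Source 2: 10^(59.0/10) = 794328.2347
  Source 3: 10^(63.1/10) = 2041737.9447
  Source 4: 10^(67.7/10) = 5888436.5536
Sum of linear values = 9079316.1222
L_total = 10 * log10(9079316.1222) = 69.58

69.58 dB


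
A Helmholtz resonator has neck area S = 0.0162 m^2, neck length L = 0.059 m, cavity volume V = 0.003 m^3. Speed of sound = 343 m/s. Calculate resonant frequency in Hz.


Given values:
  S = 0.0162 m^2, L = 0.059 m, V = 0.003 m^3, c = 343 m/s
Formula: f = (c / (2*pi)) * sqrt(S / (V * L))
Compute V * L = 0.003 * 0.059 = 0.000177
Compute S / (V * L) = 0.0162 / 0.000177 = 91.5254
Compute sqrt(91.5254) = 9.566891
Compute c / (2*pi) = 343 / 6.283185 = 54.590148
f = 54.590148 * 9.566891 = 522.26

522.26 Hz


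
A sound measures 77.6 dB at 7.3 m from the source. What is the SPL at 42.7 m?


Given values:
  SPL1 = 77.6 dB, r1 = 7.3 m, r2 = 42.7 m
Formula: SPL2 = SPL1 - 20 * log10(r2 / r1)
Compute ratio: r2 / r1 = 42.7 / 7.3 = 5.8493
Compute log10: log10(5.8493) = 0.767104
Compute drop: 20 * 0.767104 = 15.3421
SPL2 = 77.6 - 15.3421 = 62.26

62.26 dB


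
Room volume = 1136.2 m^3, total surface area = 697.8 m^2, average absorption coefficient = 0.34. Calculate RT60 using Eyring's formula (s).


Given values:
  V = 1136.2 m^3, S = 697.8 m^2, alpha = 0.34
Formula: RT60 = 0.161 * V / (-S * ln(1 - alpha))
Compute ln(1 - 0.34) = ln(0.66) = -0.415515
Denominator: -697.8 * -0.415515 = 289.9464
Numerator: 0.161 * 1136.2 = 182.9282
RT60 = 182.9282 / 289.9464 = 0.631

0.631 s


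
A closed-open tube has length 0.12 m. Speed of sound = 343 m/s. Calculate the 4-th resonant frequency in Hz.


Given values:
  Tube type: closed-open, L = 0.12 m, c = 343 m/s, n = 4
Formula: f_n = (2n - 1) * c / (4 * L)
Compute 2n - 1 = 2*4 - 1 = 7
Compute 4 * L = 4 * 0.12 = 0.48
f = 7 * 343 / 0.48
f = 5002.08

5002.08 Hz


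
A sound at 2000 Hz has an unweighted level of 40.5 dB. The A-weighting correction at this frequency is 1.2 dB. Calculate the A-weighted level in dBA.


Given values:
  SPL = 40.5 dB
  A-weighting at 2000 Hz = 1.2 dB
Formula: L_A = SPL + A_weight
L_A = 40.5 + (1.2)
L_A = 41.7

41.7 dBA


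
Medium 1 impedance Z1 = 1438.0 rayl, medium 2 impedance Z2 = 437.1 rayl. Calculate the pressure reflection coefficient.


Given values:
  Z1 = 1438.0 rayl, Z2 = 437.1 rayl
Formula: R = (Z2 - Z1) / (Z2 + Z1)
Numerator: Z2 - Z1 = 437.1 - 1438.0 = -1000.9
Denominator: Z2 + Z1 = 437.1 + 1438.0 = 1875.1
R = -1000.9 / 1875.1 = -0.5338

-0.5338


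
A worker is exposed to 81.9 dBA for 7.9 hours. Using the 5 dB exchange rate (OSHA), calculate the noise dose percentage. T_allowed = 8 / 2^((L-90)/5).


Given values:
  L = 81.9 dBA, T = 7.9 hours
Formula: T_allowed = 8 / 2^((L - 90) / 5)
Compute exponent: (81.9 - 90) / 5 = -1.62
Compute 2^(-1.62) = 0.325335
T_allowed = 8 / 0.325335 = 24.590038 hours
Dose = (T / T_allowed) * 100
Dose = (7.9 / 24.590038) * 100 = 32.13

32.13 %


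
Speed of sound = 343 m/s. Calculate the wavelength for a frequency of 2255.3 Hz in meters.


Given values:
  c = 343 m/s, f = 2255.3 Hz
Formula: lambda = c / f
lambda = 343 / 2255.3
lambda = 0.1521

0.1521 m


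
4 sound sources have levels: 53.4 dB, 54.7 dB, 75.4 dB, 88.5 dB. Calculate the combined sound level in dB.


Formula: L_total = 10 * log10( sum(10^(Li/10)) )
  Source 1: 10^(53.4/10) = 218776.1624
  Source 2: 10^(54.7/10) = 295120.9227
  Source 3: 10^(75.4/10) = 34673685.0453
  Source 4: 10^(88.5/10) = 707945784.3841
Sum of linear values = 743133366.5145
L_total = 10 * log10(743133366.5145) = 88.71

88.71 dB


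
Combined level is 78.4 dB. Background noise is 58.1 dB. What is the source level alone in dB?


Given values:
  L_total = 78.4 dB, L_bg = 58.1 dB
Formula: L_source = 10 * log10(10^(L_total/10) - 10^(L_bg/10))
Convert to linear:
  10^(78.4/10) = 69183097.0919
  10^(58.1/10) = 645654.229
Difference: 69183097.0919 - 645654.229 = 68537442.8629
L_source = 10 * log10(68537442.8629) = 78.36

78.36 dB


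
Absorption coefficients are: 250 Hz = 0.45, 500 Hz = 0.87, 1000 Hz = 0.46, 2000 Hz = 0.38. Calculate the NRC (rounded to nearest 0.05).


Given values:
  a_250 = 0.45, a_500 = 0.87
  a_1000 = 0.46, a_2000 = 0.38
Formula: NRC = (a250 + a500 + a1000 + a2000) / 4
Sum = 0.45 + 0.87 + 0.46 + 0.38 = 2.16
NRC = 2.16 / 4 = 0.54
Rounded to nearest 0.05: 0.55

0.55


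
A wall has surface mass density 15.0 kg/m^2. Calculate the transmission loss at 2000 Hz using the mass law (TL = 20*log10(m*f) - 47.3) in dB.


Given values:
  m = 15.0 kg/m^2, f = 2000 Hz
Formula: TL = 20 * log10(m * f) - 47.3
Compute m * f = 15.0 * 2000 = 30000.0
Compute log10(30000.0) = 4.477121
Compute 20 * 4.477121 = 89.5424
TL = 89.5424 - 47.3 = 42.24

42.24 dB


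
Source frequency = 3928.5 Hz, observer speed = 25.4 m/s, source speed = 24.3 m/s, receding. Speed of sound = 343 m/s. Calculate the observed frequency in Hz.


Given values:
  f_s = 3928.5 Hz, v_o = 25.4 m/s, v_s = 24.3 m/s
  Direction: receding
Formula: f_o = f_s * (c - v_o) / (c + v_s)
Numerator: c - v_o = 343 - 25.4 = 317.6
Denominator: c + v_s = 343 + 24.3 = 367.3
f_o = 3928.5 * 317.6 / 367.3 = 3396.93

3396.93 Hz


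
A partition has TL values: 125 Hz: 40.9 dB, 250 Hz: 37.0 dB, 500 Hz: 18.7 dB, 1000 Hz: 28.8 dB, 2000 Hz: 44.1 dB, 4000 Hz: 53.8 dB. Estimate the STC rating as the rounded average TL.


Given TL values at each frequency:
  125 Hz: 40.9 dB
  250 Hz: 37.0 dB
  500 Hz: 18.7 dB
  1000 Hz: 28.8 dB
  2000 Hz: 44.1 dB
  4000 Hz: 53.8 dB
Formula: STC ~ round(average of TL values)
Sum = 40.9 + 37.0 + 18.7 + 28.8 + 44.1 + 53.8 = 223.3
Average = 223.3 / 6 = 37.22
Rounded: 37

37


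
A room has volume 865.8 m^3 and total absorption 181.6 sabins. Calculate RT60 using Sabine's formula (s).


Given values:
  V = 865.8 m^3
  A = 181.6 sabins
Formula: RT60 = 0.161 * V / A
Numerator: 0.161 * 865.8 = 139.3938
RT60 = 139.3938 / 181.6 = 0.768

0.768 s


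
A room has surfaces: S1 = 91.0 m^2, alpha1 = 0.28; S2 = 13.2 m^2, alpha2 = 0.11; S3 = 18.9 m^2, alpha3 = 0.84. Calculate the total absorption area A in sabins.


Given surfaces:
  Surface 1: 91.0 * 0.28 = 25.48
  Surface 2: 13.2 * 0.11 = 1.452
  Surface 3: 18.9 * 0.84 = 15.876
Formula: A = sum(Si * alpha_i)
A = 25.48 + 1.452 + 15.876
A = 42.81

42.81 sabins


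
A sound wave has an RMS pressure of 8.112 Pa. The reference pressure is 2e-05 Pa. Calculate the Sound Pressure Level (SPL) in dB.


Given values:
  p = 8.112 Pa
  p_ref = 2e-05 Pa
Formula: SPL = 20 * log10(p / p_ref)
Compute ratio: p / p_ref = 8.112 / 2e-05 = 405600
Compute log10: log10(405600) = 5.608098
Multiply: SPL = 20 * 5.608098 = 112.16

112.16 dB


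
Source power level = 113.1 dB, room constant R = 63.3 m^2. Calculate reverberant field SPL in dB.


Given values:
  Lw = 113.1 dB, R = 63.3 m^2
Formula: SPL = Lw + 10 * log10(4 / R)
Compute 4 / R = 4 / 63.3 = 0.063191
Compute 10 * log10(0.063191) = -11.9934
SPL = 113.1 + (-11.9934) = 101.11

101.11 dB


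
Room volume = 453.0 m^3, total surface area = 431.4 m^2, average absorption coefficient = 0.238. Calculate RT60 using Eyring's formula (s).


Given values:
  V = 453.0 m^3, S = 431.4 m^2, alpha = 0.238
Formula: RT60 = 0.161 * V / (-S * ln(1 - alpha))
Compute ln(1 - 0.238) = ln(0.762) = -0.271809
Denominator: -431.4 * -0.271809 = 117.2584
Numerator: 0.161 * 453.0 = 72.933
RT60 = 72.933 / 117.2584 = 0.622

0.622 s


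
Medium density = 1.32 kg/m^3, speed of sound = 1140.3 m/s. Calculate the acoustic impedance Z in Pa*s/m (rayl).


Given values:
  rho = 1.32 kg/m^3
  c = 1140.3 m/s
Formula: Z = rho * c
Z = 1.32 * 1140.3
Z = 1505.2

1505.2 rayl


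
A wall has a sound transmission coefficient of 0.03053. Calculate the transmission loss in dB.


Given values:
  tau = 0.03053
Formula: TL = 10 * log10(1 / tau)
Compute 1 / tau = 1 / 0.03053 = 32.7547
Compute log10(32.7547) = 1.515274
TL = 10 * 1.515274 = 15.15

15.15 dB


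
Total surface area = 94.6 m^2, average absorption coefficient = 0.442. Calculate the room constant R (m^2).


Given values:
  S = 94.6 m^2, alpha = 0.442
Formula: R = S * alpha / (1 - alpha)
Numerator: 94.6 * 0.442 = 41.8132
Denominator: 1 - 0.442 = 0.558
R = 41.8132 / 0.558 = 74.93

74.93 m^2


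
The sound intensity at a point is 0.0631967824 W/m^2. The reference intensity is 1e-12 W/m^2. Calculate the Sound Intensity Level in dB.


Given values:
  I = 0.0631967824 W/m^2
  I_ref = 1e-12 W/m^2
Formula: SIL = 10 * log10(I / I_ref)
Compute ratio: I / I_ref = 63196782400
Compute log10: log10(63196782400) = 10.800695
Multiply: SIL = 10 * 10.800695 = 108.01

108.01 dB


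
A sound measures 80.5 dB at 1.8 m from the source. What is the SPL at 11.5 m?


Given values:
  SPL1 = 80.5 dB, r1 = 1.8 m, r2 = 11.5 m
Formula: SPL2 = SPL1 - 20 * log10(r2 / r1)
Compute ratio: r2 / r1 = 11.5 / 1.8 = 6.3889
Compute log10: log10(6.3889) = 0.805426
Compute drop: 20 * 0.805426 = 16.1085
SPL2 = 80.5 - 16.1085 = 64.39

64.39 dB


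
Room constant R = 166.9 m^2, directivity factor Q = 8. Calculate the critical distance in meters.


Given values:
  R = 166.9 m^2, Q = 8
Formula: d_c = 0.141 * sqrt(Q * R)
Compute Q * R = 8 * 166.9 = 1335.2
Compute sqrt(1335.2) = 36.5404
d_c = 0.141 * 36.5404 = 5.152

5.152 m


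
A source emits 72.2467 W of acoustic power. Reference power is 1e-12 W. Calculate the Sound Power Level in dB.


Given values:
  W = 72.2467 W
  W_ref = 1e-12 W
Formula: SWL = 10 * log10(W / W_ref)
Compute ratio: W / W_ref = 72246700000000
Compute log10: log10(72246700000000) = 13.858818
Multiply: SWL = 10 * 13.858818 = 138.59

138.59 dB


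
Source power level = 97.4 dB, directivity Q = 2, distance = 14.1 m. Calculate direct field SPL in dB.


Given values:
  Lw = 97.4 dB, Q = 2, r = 14.1 m
Formula: SPL = Lw + 10 * log10(Q / (4 * pi * r^2))
Compute 4 * pi * r^2 = 4 * pi * 14.1^2 = 2498.3201
Compute Q / denom = 2 / 2498.3201 = 0.00080054
Compute 10 * log10(0.00080054) = -30.9662
SPL = 97.4 + (-30.9662) = 66.43

66.43 dB


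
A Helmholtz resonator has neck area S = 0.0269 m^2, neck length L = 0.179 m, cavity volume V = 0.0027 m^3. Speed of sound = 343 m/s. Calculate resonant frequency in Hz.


Given values:
  S = 0.0269 m^2, L = 0.179 m, V = 0.0027 m^3, c = 343 m/s
Formula: f = (c / (2*pi)) * sqrt(S / (V * L))
Compute V * L = 0.0027 * 0.179 = 0.0004833
Compute S / (V * L) = 0.0269 / 0.0004833 = 55.659
Compute sqrt(55.659) = 7.460496
Compute c / (2*pi) = 343 / 6.283185 = 54.590148
f = 54.590148 * 7.460496 = 407.27

407.27 Hz


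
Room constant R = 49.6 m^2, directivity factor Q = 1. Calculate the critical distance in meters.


Given values:
  R = 49.6 m^2, Q = 1
Formula: d_c = 0.141 * sqrt(Q * R)
Compute Q * R = 1 * 49.6 = 49.6
Compute sqrt(49.6) = 7.0427
d_c = 0.141 * 7.0427 = 0.993

0.993 m


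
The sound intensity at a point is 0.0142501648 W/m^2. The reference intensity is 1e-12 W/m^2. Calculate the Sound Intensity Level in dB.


Given values:
  I = 0.0142501648 W/m^2
  I_ref = 1e-12 W/m^2
Formula: SIL = 10 * log10(I / I_ref)
Compute ratio: I / I_ref = 14250164800
Compute log10: log10(14250164800) = 10.15382
Multiply: SIL = 10 * 10.15382 = 101.54

101.54 dB


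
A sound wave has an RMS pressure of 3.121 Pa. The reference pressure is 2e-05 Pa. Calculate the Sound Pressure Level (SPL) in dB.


Given values:
  p = 3.121 Pa
  p_ref = 2e-05 Pa
Formula: SPL = 20 * log10(p / p_ref)
Compute ratio: p / p_ref = 3.121 / 2e-05 = 156050
Compute log10: log10(156050) = 5.193264
Multiply: SPL = 20 * 5.193264 = 103.87

103.87 dB


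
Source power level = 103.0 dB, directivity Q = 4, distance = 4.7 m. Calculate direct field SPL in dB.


Given values:
  Lw = 103.0 dB, Q = 4, r = 4.7 m
Formula: SPL = Lw + 10 * log10(Q / (4 * pi * r^2))
Compute 4 * pi * r^2 = 4 * pi * 4.7^2 = 277.5911
Compute Q / denom = 4 / 277.5911 = 0.01440968
Compute 10 * log10(0.01440968) = -18.4135
SPL = 103.0 + (-18.4135) = 84.59

84.59 dB


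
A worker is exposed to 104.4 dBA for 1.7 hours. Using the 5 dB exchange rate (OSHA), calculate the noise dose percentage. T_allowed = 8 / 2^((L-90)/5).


Given values:
  L = 104.4 dBA, T = 1.7 hours
Formula: T_allowed = 8 / 2^((L - 90) / 5)
Compute exponent: (104.4 - 90) / 5 = 2.88
Compute 2^(2.88) = 7.361501
T_allowed = 8 / 7.361501 = 1.086735 hours
Dose = (T / T_allowed) * 100
Dose = (1.7 / 1.086735) * 100 = 156.43

156.43 %


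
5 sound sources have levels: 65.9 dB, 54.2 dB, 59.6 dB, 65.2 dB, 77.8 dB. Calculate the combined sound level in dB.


Formula: L_total = 10 * log10( sum(10^(Li/10)) )
  Source 1: 10^(65.9/10) = 3890451.4499
  Source 2: 10^(54.2/10) = 263026.7992
  Source 3: 10^(59.6/10) = 912010.8394
  Source 4: 10^(65.2/10) = 3311311.2148
  Source 5: 10^(77.8/10) = 60255958.6074
Sum of linear values = 68632758.9107
L_total = 10 * log10(68632758.9107) = 78.37

78.37 dB


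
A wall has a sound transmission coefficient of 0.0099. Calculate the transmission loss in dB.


Given values:
  tau = 0.0099
Formula: TL = 10 * log10(1 / tau)
Compute 1 / tau = 1 / 0.0099 = 101.0101
Compute log10(101.0101) = 2.004365
TL = 10 * 2.004365 = 20.04

20.04 dB


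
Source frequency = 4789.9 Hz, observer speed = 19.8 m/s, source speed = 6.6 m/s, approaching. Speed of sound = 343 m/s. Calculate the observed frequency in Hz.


Given values:
  f_s = 4789.9 Hz, v_o = 19.8 m/s, v_s = 6.6 m/s
  Direction: approaching
Formula: f_o = f_s * (c + v_o) / (c - v_s)
Numerator: c + v_o = 343 + 19.8 = 362.8
Denominator: c - v_s = 343 - 6.6 = 336.4
f_o = 4789.9 * 362.8 / 336.4 = 5165.8

5165.8 Hz


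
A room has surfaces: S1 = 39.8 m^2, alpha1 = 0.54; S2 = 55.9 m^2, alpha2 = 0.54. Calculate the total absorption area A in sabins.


Given surfaces:
  Surface 1: 39.8 * 0.54 = 21.492
  Surface 2: 55.9 * 0.54 = 30.186
Formula: A = sum(Si * alpha_i)
A = 21.492 + 30.186
A = 51.68

51.68 sabins


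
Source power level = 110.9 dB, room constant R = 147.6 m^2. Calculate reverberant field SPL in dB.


Given values:
  Lw = 110.9 dB, R = 147.6 m^2
Formula: SPL = Lw + 10 * log10(4 / R)
Compute 4 / R = 4 / 147.6 = 0.0271
Compute 10 * log10(0.0271) = -15.6703
SPL = 110.9 + (-15.6703) = 95.23

95.23 dB


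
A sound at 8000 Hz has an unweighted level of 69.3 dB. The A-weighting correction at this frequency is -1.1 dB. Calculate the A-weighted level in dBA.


Given values:
  SPL = 69.3 dB
  A-weighting at 8000 Hz = -1.1 dB
Formula: L_A = SPL + A_weight
L_A = 69.3 + (-1.1)
L_A = 68.2

68.2 dBA


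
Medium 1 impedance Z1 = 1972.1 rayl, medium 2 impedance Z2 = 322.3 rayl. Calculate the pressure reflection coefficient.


Given values:
  Z1 = 1972.1 rayl, Z2 = 322.3 rayl
Formula: R = (Z2 - Z1) / (Z2 + Z1)
Numerator: Z2 - Z1 = 322.3 - 1972.1 = -1649.8
Denominator: Z2 + Z1 = 322.3 + 1972.1 = 2294.4
R = -1649.8 / 2294.4 = -0.7191

-0.7191


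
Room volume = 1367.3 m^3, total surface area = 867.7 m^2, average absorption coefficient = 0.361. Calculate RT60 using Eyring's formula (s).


Given values:
  V = 1367.3 m^3, S = 867.7 m^2, alpha = 0.361
Formula: RT60 = 0.161 * V / (-S * ln(1 - alpha))
Compute ln(1 - 0.361) = ln(0.639) = -0.447851
Denominator: -867.7 * -0.447851 = 388.6003
Numerator: 0.161 * 1367.3 = 220.1353
RT60 = 220.1353 / 388.6003 = 0.566

0.566 s


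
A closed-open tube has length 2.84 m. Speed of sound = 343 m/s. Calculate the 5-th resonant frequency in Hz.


Given values:
  Tube type: closed-open, L = 2.84 m, c = 343 m/s, n = 5
Formula: f_n = (2n - 1) * c / (4 * L)
Compute 2n - 1 = 2*5 - 1 = 9
Compute 4 * L = 4 * 2.84 = 11.36
f = 9 * 343 / 11.36
f = 271.74

271.74 Hz


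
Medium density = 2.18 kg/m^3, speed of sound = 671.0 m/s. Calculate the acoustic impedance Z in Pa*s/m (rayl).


Given values:
  rho = 2.18 kg/m^3
  c = 671.0 m/s
Formula: Z = rho * c
Z = 2.18 * 671.0
Z = 1462.78

1462.78 rayl


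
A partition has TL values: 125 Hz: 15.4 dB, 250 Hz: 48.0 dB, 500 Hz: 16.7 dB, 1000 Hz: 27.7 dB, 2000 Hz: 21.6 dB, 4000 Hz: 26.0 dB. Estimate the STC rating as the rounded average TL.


Given TL values at each frequency:
  125 Hz: 15.4 dB
  250 Hz: 48.0 dB
  500 Hz: 16.7 dB
  1000 Hz: 27.7 dB
  2000 Hz: 21.6 dB
  4000 Hz: 26.0 dB
Formula: STC ~ round(average of TL values)
Sum = 15.4 + 48.0 + 16.7 + 27.7 + 21.6 + 26.0 = 155.4
Average = 155.4 / 6 = 25.9
Rounded: 26

26


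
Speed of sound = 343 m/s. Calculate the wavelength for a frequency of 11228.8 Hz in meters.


Given values:
  c = 343 m/s, f = 11228.8 Hz
Formula: lambda = c / f
lambda = 343 / 11228.8
lambda = 0.0305

0.0305 m


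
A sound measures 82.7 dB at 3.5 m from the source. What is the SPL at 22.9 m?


Given values:
  SPL1 = 82.7 dB, r1 = 3.5 m, r2 = 22.9 m
Formula: SPL2 = SPL1 - 20 * log10(r2 / r1)
Compute ratio: r2 / r1 = 22.9 / 3.5 = 6.5429
Compute log10: log10(6.5429) = 0.81577
Compute drop: 20 * 0.81577 = 16.3154
SPL2 = 82.7 - 16.3154 = 66.38

66.38 dB


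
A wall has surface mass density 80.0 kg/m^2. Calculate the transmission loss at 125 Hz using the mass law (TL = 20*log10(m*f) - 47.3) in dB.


Given values:
  m = 80.0 kg/m^2, f = 125 Hz
Formula: TL = 20 * log10(m * f) - 47.3
Compute m * f = 80.0 * 125 = 10000.0
Compute log10(10000.0) = 4.0
Compute 20 * 4.0 = 80.0
TL = 80.0 - 47.3 = 32.7

32.7 dB


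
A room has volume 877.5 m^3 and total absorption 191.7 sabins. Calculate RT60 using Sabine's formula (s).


Given values:
  V = 877.5 m^3
  A = 191.7 sabins
Formula: RT60 = 0.161 * V / A
Numerator: 0.161 * 877.5 = 141.2775
RT60 = 141.2775 / 191.7 = 0.737

0.737 s


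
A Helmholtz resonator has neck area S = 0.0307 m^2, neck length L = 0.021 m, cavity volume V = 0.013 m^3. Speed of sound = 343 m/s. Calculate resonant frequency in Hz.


Given values:
  S = 0.0307 m^2, L = 0.021 m, V = 0.013 m^3, c = 343 m/s
Formula: f = (c / (2*pi)) * sqrt(S / (V * L))
Compute V * L = 0.013 * 0.021 = 0.000273
Compute S / (V * L) = 0.0307 / 0.000273 = 112.4542
Compute sqrt(112.4542) = 10.604442
Compute c / (2*pi) = 343 / 6.283185 = 54.590148
f = 54.590148 * 10.604442 = 578.9

578.9 Hz


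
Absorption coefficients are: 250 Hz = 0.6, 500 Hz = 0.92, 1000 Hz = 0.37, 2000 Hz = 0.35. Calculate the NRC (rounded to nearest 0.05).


Given values:
  a_250 = 0.6, a_500 = 0.92
  a_1000 = 0.37, a_2000 = 0.35
Formula: NRC = (a250 + a500 + a1000 + a2000) / 4
Sum = 0.6 + 0.92 + 0.37 + 0.35 = 2.24
NRC = 2.24 / 4 = 0.56
Rounded to nearest 0.05: 0.55

0.55


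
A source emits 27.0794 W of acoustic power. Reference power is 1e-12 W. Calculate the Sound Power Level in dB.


Given values:
  W = 27.0794 W
  W_ref = 1e-12 W
Formula: SWL = 10 * log10(W / W_ref)
Compute ratio: W / W_ref = 27079400000000
Compute log10: log10(27079400000000) = 13.432639
Multiply: SWL = 10 * 13.432639 = 134.33

134.33 dB


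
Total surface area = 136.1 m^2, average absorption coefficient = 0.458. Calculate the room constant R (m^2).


Given values:
  S = 136.1 m^2, alpha = 0.458
Formula: R = S * alpha / (1 - alpha)
Numerator: 136.1 * 0.458 = 62.3338
Denominator: 1 - 0.458 = 0.542
R = 62.3338 / 0.542 = 115.01

115.01 m^2


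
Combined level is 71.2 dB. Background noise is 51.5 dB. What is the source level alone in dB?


Given values:
  L_total = 71.2 dB, L_bg = 51.5 dB
Formula: L_source = 10 * log10(10^(L_total/10) - 10^(L_bg/10))
Convert to linear:
  10^(71.2/10) = 13182567.3856
  10^(51.5/10) = 141253.7545
Difference: 13182567.3856 - 141253.7545 = 13041313.6311
L_source = 10 * log10(13041313.6311) = 71.15

71.15 dB


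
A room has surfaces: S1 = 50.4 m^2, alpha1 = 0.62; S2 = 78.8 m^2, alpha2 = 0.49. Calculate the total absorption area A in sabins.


Given surfaces:
  Surface 1: 50.4 * 0.62 = 31.248
  Surface 2: 78.8 * 0.49 = 38.612
Formula: A = sum(Si * alpha_i)
A = 31.248 + 38.612
A = 69.86

69.86 sabins


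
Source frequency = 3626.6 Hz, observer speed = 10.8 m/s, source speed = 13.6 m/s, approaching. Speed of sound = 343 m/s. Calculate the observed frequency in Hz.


Given values:
  f_s = 3626.6 Hz, v_o = 10.8 m/s, v_s = 13.6 m/s
  Direction: approaching
Formula: f_o = f_s * (c + v_o) / (c - v_s)
Numerator: c + v_o = 343 + 10.8 = 353.8
Denominator: c - v_s = 343 - 13.6 = 329.4
f_o = 3626.6 * 353.8 / 329.4 = 3895.24

3895.24 Hz


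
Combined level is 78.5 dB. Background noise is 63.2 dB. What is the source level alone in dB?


Given values:
  L_total = 78.5 dB, L_bg = 63.2 dB
Formula: L_source = 10 * log10(10^(L_total/10) - 10^(L_bg/10))
Convert to linear:
  10^(78.5/10) = 70794578.4384
  10^(63.2/10) = 2089296.1309
Difference: 70794578.4384 - 2089296.1309 = 68705282.3075
L_source = 10 * log10(68705282.3075) = 78.37

78.37 dB


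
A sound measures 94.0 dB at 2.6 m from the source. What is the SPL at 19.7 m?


Given values:
  SPL1 = 94.0 dB, r1 = 2.6 m, r2 = 19.7 m
Formula: SPL2 = SPL1 - 20 * log10(r2 / r1)
Compute ratio: r2 / r1 = 19.7 / 2.6 = 7.5769
Compute log10: log10(7.5769) = 0.879492
Compute drop: 20 * 0.879492 = 17.5898
SPL2 = 94.0 - 17.5898 = 76.41

76.41 dB


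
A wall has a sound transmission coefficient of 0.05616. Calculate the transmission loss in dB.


Given values:
  tau = 0.05616
Formula: TL = 10 * log10(1 / tau)
Compute 1 / tau = 1 / 0.05616 = 17.8063
Compute log10(17.8063) = 1.250574
TL = 10 * 1.250574 = 12.51

12.51 dB


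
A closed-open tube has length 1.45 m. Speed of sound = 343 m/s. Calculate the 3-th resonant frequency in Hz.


Given values:
  Tube type: closed-open, L = 1.45 m, c = 343 m/s, n = 3
Formula: f_n = (2n - 1) * c / (4 * L)
Compute 2n - 1 = 2*3 - 1 = 5
Compute 4 * L = 4 * 1.45 = 5.8
f = 5 * 343 / 5.8
f = 295.69

295.69 Hz


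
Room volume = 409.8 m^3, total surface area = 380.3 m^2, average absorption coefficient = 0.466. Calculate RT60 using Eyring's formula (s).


Given values:
  V = 409.8 m^3, S = 380.3 m^2, alpha = 0.466
Formula: RT60 = 0.161 * V / (-S * ln(1 - alpha))
Compute ln(1 - 0.466) = ln(0.534) = -0.627359
Denominator: -380.3 * -0.627359 = 238.5846
Numerator: 0.161 * 409.8 = 65.9778
RT60 = 65.9778 / 238.5846 = 0.277

0.277 s


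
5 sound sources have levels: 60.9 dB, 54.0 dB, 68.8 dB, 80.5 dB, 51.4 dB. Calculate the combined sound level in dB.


Formula: L_total = 10 * log10( sum(10^(Li/10)) )
  Source 1: 10^(60.9/10) = 1230268.7708
  Source 2: 10^(54.0/10) = 251188.6432
  Source 3: 10^(68.8/10) = 7585775.7503
  Source 4: 10^(80.5/10) = 112201845.4302
  Source 5: 10^(51.4/10) = 138038.4265
Sum of linear values = 121407117.021
L_total = 10 * log10(121407117.021) = 80.84

80.84 dB


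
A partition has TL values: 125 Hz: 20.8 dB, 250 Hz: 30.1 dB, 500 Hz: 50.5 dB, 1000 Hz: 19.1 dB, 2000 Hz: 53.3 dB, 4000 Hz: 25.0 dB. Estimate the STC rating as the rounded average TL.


Given TL values at each frequency:
  125 Hz: 20.8 dB
  250 Hz: 30.1 dB
  500 Hz: 50.5 dB
  1000 Hz: 19.1 dB
  2000 Hz: 53.3 dB
  4000 Hz: 25.0 dB
Formula: STC ~ round(average of TL values)
Sum = 20.8 + 30.1 + 50.5 + 19.1 + 53.3 + 25.0 = 198.8
Average = 198.8 / 6 = 33.13
Rounded: 33

33


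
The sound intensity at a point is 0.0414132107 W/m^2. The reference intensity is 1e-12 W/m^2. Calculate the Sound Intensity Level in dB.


Given values:
  I = 0.0414132107 W/m^2
  I_ref = 1e-12 W/m^2
Formula: SIL = 10 * log10(I / I_ref)
Compute ratio: I / I_ref = 41413210700
Compute log10: log10(41413210700) = 10.617139
Multiply: SIL = 10 * 10.617139 = 106.17

106.17 dB


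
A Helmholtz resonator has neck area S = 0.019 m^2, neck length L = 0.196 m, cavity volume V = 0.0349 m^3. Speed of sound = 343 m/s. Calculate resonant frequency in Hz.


Given values:
  S = 0.019 m^2, L = 0.196 m, V = 0.0349 m^3, c = 343 m/s
Formula: f = (c / (2*pi)) * sqrt(S / (V * L))
Compute V * L = 0.0349 * 0.196 = 0.0068404
Compute S / (V * L) = 0.019 / 0.0068404 = 2.7776
Compute sqrt(2.7776) = 1.666613
Compute c / (2*pi) = 343 / 6.283185 = 54.590148
f = 54.590148 * 1.666613 = 90.98

90.98 Hz
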